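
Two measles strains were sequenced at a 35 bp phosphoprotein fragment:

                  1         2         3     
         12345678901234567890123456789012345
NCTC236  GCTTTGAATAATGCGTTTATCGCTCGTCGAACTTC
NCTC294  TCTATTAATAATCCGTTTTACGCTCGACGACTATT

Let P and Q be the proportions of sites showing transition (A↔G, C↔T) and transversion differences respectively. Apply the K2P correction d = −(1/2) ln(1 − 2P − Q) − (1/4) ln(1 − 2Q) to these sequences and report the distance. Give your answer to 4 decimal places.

0.4127

Mismatches occur at site 1 (G/T, transversion), site 4 (T/A, transversion), site 6 (G/T, transversion), site 13 (G/C, transversion), site 19 (A/T, transversion), site 20 (T/A, transversion), site 27 (T/A, transversion), site 31 (A/C, transversion), site 32 (C/T, transition), site 33 (T/A, transversion), site 35 (C/T, transition).
Of the 11 differences, 2 transitions and 9 transversions over 35 sites: P = 2/35 = 0.057143, Q = 9/35 = 0.257143.
d = −0.5·ln(0.628571) − 0.25·ln(0.485714) = −0.5·(-0.464306) − 0.25·(-0.722135) = 0.4127.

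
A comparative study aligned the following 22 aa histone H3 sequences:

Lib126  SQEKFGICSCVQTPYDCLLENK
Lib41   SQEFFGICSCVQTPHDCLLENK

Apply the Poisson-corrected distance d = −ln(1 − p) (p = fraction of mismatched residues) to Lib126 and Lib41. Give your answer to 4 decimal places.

Differing sites — 4:K/F; 15:Y/H.
p = 2/22 = 0.090909.
d = −ln(1 − 0.090909) = −ln(0.909091) = 0.0953.

0.0953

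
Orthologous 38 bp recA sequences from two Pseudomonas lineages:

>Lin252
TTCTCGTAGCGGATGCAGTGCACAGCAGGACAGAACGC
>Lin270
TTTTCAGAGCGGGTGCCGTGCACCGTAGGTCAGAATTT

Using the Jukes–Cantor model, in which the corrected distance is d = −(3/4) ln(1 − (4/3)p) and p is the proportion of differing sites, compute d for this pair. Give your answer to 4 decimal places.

The sequences differ at positions 3 (C/T), 6 (G/A), 7 (T/G), 13 (A/G), 17 (A/C), 24 (A/C), 26 (C/T), 30 (A/T), 36 (C/T), 37 (G/T), 38 (C/T).
p = 11/38 = 0.289474.
d = −0.75 · ln(1 − (4/3)·0.289474) = −0.75 · ln(0.614035) = −0.75 · (-0.487703) = 0.3658.

0.3658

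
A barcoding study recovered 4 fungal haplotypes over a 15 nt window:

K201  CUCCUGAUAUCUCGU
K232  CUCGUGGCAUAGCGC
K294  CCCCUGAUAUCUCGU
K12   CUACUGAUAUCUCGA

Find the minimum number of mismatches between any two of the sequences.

1

Pairwise Hamming distances:
  K201 vs K232: 6
  K201 vs K294: 1
  K201 vs K12: 2
  K232 vs K294: 7
  K232 vs K12: 7
  K294 vs K12: 3
The smallest is 1, between K201 and K294.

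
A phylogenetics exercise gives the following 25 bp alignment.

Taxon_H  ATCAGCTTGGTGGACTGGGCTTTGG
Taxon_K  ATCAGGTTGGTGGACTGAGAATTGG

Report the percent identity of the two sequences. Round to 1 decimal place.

84.0%

Mismatches occur at site 6 (C/G), site 18 (G/A), site 20 (C/A), site 21 (T/A).
21 of the 25 sites match, so the percent identity is 21/25 × 100 = 84.0%.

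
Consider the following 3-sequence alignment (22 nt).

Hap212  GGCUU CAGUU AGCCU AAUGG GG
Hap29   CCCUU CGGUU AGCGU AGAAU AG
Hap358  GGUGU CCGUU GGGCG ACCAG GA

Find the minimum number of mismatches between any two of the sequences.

Pairwise Hamming distances:
  Hap212 vs Hap29: 9
  Hap212 vs Hap358: 10
  Hap29 vs Hap358: 14
The smallest is 9, between Hap212 and Hap29.

9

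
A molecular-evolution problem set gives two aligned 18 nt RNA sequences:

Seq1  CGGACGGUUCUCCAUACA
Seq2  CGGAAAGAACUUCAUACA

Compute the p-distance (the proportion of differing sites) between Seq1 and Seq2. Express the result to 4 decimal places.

Mismatches occur at site 5 (C/A), site 6 (G/A), site 8 (U/A), site 9 (U/A), site 12 (C/U).
There are 5 differences over 18 sites, so p = 5/18 = 0.2778.

0.2778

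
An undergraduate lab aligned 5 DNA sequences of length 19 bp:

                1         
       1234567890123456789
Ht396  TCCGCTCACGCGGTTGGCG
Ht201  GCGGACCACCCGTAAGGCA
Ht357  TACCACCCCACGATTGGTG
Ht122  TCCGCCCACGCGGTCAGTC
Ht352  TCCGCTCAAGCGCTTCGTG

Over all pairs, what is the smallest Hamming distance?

Pairwise Hamming distances:
  Ht396 vs Ht201: 9
  Ht396 vs Ht357: 8
  Ht396 vs Ht122: 5
  Ht396 vs Ht352: 4
  Ht201 vs Ht357: 11
  Ht201 vs Ht122: 10
  Ht201 vs Ht352: 12
  Ht357 vs Ht122: 9
  Ht357 vs Ht352: 9
  Ht122 vs Ht352: 6
The smallest is 4, between Ht396 and Ht352.

4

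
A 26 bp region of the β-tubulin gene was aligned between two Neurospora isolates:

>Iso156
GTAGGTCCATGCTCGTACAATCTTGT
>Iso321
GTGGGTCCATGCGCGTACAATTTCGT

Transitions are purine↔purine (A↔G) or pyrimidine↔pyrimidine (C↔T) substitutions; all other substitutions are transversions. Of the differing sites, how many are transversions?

Differing sites — 3:A/G (Ti); 13:T/G (Tv); 22:C/T (Ti); 24:T/C (Ti).
Of the 4 differences, 3 transitions and 1 transversion, so the answer is 1.

1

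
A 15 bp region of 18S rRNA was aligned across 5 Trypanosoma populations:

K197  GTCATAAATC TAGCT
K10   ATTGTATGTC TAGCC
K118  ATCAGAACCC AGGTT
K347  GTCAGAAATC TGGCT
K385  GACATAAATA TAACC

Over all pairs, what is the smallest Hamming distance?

2

Pairwise Hamming distances:
  K197 vs K10: 6
  K197 vs K118: 7
  K197 vs K347: 2
  K197 vs K385: 4
  K10 vs K118: 10
  K10 vs K347: 8
  K10 vs K385: 8
  K118 vs K347: 5
  K118 vs K385: 11
  K347 vs K385: 6
The smallest is 2, between K197 and K347.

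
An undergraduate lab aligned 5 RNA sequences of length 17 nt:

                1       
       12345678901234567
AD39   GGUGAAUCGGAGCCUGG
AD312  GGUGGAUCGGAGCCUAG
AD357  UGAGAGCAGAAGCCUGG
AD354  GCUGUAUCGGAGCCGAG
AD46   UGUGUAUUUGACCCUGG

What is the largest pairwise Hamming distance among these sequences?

Pairwise Hamming distances:
  AD39 vs AD312: 2
  AD39 vs AD357: 6
  AD39 vs AD354: 4
  AD39 vs AD46: 5
  AD312 vs AD357: 8
  AD312 vs AD354: 3
  AD312 vs AD46: 6
  AD357 vs AD354: 10
  AD357 vs AD46: 8
  AD354 vs AD46: 7
The largest is 10, between AD357 and AD354.

10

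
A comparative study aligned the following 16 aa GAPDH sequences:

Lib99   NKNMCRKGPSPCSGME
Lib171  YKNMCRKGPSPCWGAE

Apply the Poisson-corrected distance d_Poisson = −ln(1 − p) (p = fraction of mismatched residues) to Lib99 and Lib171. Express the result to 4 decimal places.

0.2076

The sequences differ at positions 1 (N/Y), 13 (S/W), 15 (M/A).
p = 3/16 = 0.187500.
d = −ln(1 − 0.187500) = −ln(0.812500) = 0.2076.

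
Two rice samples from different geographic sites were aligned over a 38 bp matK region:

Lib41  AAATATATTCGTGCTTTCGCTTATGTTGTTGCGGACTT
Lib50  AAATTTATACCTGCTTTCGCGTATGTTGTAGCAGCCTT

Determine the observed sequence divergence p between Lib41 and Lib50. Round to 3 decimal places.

The sequences differ at positions 5 (A/T), 9 (T/A), 11 (G/C), 21 (T/G), 30 (T/A), 33 (G/A), 35 (A/C).
There are 7 differences over 38 sites, so p = 7/38 = 0.184.

0.184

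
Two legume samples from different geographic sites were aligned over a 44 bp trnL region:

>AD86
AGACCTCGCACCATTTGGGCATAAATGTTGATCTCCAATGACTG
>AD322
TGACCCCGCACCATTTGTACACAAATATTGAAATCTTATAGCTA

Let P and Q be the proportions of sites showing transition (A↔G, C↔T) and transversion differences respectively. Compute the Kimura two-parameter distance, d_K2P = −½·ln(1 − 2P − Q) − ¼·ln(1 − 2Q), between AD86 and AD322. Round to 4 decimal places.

The sequences differ at positions 1 (A/T, transversion), 6 (T/C, transition), 18 (G/T, transversion), 19 (G/A, transition), 22 (T/C, transition), 27 (G/A, transition), 32 (T/A, transversion), 33 (C/A, transversion), 36 (C/T, transition), 37 (A/T, transversion), 40 (G/A, transition), 41 (A/G, transition), 44 (G/A, transition).
Of the 13 differences, 8 transitions and 5 transversions over 44 sites: P = 8/44 = 0.181818, Q = 5/44 = 0.113636.
d = −0.5·ln(0.522728) − 0.25·ln(0.772728) = −0.5·(-0.648694) − 0.25·(-0.257828) = 0.3888.

0.3888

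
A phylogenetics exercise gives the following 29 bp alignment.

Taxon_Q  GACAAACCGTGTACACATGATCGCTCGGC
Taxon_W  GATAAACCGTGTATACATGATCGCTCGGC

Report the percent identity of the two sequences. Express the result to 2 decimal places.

The sequences differ at positions 3 (C/T), 14 (C/T).
27 of the 29 sites match, so the percent identity is 27/29 × 100 = 93.10%.

93.10%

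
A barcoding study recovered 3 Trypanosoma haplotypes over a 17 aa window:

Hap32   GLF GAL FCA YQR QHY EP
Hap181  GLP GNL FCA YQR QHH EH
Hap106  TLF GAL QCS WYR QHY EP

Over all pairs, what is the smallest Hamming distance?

Pairwise Hamming distances:
  Hap32 vs Hap181: 4
  Hap32 vs Hap106: 5
  Hap181 vs Hap106: 9
The smallest is 4, between Hap32 and Hap181.

4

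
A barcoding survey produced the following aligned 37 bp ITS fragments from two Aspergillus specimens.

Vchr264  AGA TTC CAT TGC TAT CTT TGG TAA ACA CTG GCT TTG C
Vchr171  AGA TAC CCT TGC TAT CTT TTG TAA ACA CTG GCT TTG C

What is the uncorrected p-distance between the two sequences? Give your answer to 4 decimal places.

0.0811

Differing sites — 5:T/A; 8:A/C; 20:G/T.
There are 3 differences over 37 sites, so p = 3/37 = 0.0811.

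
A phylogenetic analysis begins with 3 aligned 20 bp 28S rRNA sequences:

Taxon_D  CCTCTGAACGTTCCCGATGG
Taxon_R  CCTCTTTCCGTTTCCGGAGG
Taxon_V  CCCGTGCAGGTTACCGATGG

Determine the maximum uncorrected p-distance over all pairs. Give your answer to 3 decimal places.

0.450

Pairwise Hamming distances:
  Taxon_D vs Taxon_R: 6
  Taxon_D vs Taxon_V: 5
  Taxon_R vs Taxon_V: 9
The largest is 9 mismatches, between Taxon_R and Taxon_V; p = 9/20 = 0.450.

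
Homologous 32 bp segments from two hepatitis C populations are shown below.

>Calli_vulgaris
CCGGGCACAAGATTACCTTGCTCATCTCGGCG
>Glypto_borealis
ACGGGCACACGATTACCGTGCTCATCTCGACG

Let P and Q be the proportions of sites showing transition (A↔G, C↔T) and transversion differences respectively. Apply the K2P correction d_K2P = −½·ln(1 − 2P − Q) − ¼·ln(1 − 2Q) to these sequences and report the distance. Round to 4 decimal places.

Differing sites — 1:C/A (Tv); 10:A/C (Tv); 18:T/G (Tv); 30:G/A (Ti).
Of the 4 differences, 1 transition and 3 transversions over 32 sites: P = 1/32 = 0.031250, Q = 3/32 = 0.093750.
d = −0.5·ln(0.843750) − 0.25·ln(0.812500) = −0.5·(-0.169899) − 0.25·(-0.207639) = 0.1369.

0.1369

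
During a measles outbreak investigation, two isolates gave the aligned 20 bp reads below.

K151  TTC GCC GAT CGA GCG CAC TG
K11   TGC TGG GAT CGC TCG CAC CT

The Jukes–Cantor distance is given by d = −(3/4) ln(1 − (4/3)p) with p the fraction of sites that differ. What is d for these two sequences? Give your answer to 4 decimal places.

0.5716

Mismatches occur at site 2 (T→G), site 4 (G→T), site 5 (C→G), site 6 (C→G), site 12 (A→C), site 13 (G→T), site 19 (T→C), site 20 (G→T).
p = 8/20 = 0.400000.
d = −0.75 · ln(1 − (4/3)·0.400000) = −0.75 · ln(0.466667) = −0.75 · (-0.762139) = 0.5716.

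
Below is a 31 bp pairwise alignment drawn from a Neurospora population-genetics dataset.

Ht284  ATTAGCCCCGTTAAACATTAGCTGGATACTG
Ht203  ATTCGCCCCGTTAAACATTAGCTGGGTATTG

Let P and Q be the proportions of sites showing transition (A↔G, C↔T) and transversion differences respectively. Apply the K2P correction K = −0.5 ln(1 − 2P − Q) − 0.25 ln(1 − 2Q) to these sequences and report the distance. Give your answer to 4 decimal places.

0.1046

Mismatches occur at site 4 (A/C, transversion), site 26 (A/G, transition), site 29 (C/T, transition).
Of the 3 differences, 2 transitions and 1 transversion over 31 sites: P = 2/31 = 0.064516, Q = 1/31 = 0.032258.
d = −0.5·ln(0.838710) − 0.25·ln(0.935484) = −0.5·(-0.175890) − 0.25·(-0.066691) = 0.1046.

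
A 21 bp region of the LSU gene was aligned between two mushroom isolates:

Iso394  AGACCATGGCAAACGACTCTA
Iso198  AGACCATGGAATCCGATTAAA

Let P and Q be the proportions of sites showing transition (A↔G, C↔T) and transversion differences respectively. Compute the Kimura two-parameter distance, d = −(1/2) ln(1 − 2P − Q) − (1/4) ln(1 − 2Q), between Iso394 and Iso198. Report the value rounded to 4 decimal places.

Differing sites — 10:C/A (Tv); 12:A/T (Tv); 13:A/C (Tv); 17:C/T (Ti); 19:C/A (Tv); 20:T/A (Tv).
Of the 6 differences, 1 transition and 5 transversions over 21 sites: P = 1/21 = 0.047619, Q = 5/21 = 0.238095.
d = −0.5·ln(0.666667) − 0.25·ln(0.523810) = −0.5·(-0.405465) − 0.25·(-0.646626) = 0.3644.

0.3644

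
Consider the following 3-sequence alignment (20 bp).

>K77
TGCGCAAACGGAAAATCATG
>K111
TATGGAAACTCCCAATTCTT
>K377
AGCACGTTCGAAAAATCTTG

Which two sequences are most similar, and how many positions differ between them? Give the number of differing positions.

7

Pairwise Hamming distances:
  K77 vs K111: 10
  K77 vs K377: 7
  K111 vs K377: 15
The smallest is 7, between K77 and K377.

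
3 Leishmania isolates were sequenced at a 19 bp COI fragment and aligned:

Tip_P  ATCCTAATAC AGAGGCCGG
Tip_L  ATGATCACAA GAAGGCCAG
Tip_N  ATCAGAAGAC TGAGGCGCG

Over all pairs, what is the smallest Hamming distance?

Pairwise Hamming distances:
  Tip_P vs Tip_L: 8
  Tip_P vs Tip_N: 6
  Tip_L vs Tip_N: 9
The smallest is 6, between Tip_P and Tip_N.

6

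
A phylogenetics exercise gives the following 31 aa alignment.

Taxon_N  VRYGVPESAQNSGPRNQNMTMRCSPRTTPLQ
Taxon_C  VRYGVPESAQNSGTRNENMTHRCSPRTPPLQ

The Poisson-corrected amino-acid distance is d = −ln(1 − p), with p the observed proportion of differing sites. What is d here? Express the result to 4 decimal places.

Mismatches occur at site 14 (P/T), site 17 (Q/E), site 21 (M/H), site 28 (T/P).
p = 4/31 = 0.129032.
d = −ln(1 − 0.129032) = −ln(0.870968) = 0.1382.

0.1382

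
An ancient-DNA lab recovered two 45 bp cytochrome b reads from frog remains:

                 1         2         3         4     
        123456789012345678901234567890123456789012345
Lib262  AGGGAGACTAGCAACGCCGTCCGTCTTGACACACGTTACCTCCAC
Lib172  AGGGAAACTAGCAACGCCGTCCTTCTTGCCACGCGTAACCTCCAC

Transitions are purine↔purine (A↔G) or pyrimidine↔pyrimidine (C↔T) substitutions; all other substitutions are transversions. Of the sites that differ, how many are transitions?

Differing sites — 6:G/A (Ti); 23:G/T (Tv); 29:A/C (Tv); 33:A/G (Ti); 37:T/A (Tv).
Of the 5 differences, 2 transitions and 3 transversions, so the answer is 2.

2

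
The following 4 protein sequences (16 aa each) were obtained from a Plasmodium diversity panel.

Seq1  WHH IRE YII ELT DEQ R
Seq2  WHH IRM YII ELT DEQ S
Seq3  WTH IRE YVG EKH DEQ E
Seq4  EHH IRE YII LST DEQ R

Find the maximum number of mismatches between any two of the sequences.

8

Pairwise Hamming distances:
  Seq1 vs Seq2: 2
  Seq1 vs Seq3: 6
  Seq1 vs Seq4: 3
  Seq2 vs Seq3: 7
  Seq2 vs Seq4: 5
  Seq3 vs Seq4: 8
The largest is 8, between Seq3 and Seq4.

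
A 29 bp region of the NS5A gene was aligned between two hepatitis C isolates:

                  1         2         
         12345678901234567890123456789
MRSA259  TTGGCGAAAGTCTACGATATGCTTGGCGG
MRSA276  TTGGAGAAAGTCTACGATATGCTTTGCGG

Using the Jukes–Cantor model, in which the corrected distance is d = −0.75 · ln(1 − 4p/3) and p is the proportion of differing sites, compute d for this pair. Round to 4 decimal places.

0.0723

Differing sites — 5:C/A; 25:G/T.
p = 2/29 = 0.068966.
d = −0.75 · ln(1 − (4/3)·0.068966) = −0.75 · ln(0.908045) = −0.75 · (-0.096461) = 0.0723.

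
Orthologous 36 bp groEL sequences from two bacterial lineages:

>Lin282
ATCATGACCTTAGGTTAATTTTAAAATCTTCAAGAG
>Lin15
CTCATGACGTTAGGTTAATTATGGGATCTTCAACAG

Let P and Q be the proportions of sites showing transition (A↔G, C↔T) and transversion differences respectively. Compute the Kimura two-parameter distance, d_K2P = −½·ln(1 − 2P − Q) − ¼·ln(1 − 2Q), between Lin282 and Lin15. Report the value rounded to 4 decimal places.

Mismatches occur at site 1 (A/C, transversion), site 9 (C/G, transversion), site 21 (T/A, transversion), site 23 (A/G, transition), site 24 (A/G, transition), site 25 (A/G, transition), site 34 (G/C, transversion).
Of the 7 differences, 3 transitions and 4 transversions over 36 sites: P = 3/36 = 0.083333, Q = 4/36 = 0.111111.
d = −0.5·ln(0.722223) − 0.25·ln(0.777778) = −0.5·(-0.325421) − 0.25·(-0.251314) = 0.2255.

0.2255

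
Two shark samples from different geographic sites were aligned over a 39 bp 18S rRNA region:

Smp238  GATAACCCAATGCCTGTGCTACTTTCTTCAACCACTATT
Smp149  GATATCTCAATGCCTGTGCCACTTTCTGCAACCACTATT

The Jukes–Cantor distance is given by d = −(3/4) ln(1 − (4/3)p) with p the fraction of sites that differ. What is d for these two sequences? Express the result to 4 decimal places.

Differing sites — 5:A/T; 7:C/T; 20:T/C; 28:T/G.
p = 4/39 = 0.102564.
d = −0.75 · ln(1 − (4/3)·0.102564) = −0.75 · ln(0.863248) = −0.75 · (-0.147053) = 0.1103.

0.1103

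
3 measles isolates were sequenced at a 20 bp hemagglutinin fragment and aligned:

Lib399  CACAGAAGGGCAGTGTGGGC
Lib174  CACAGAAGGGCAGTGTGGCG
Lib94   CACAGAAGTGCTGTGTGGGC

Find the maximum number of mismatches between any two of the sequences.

Pairwise Hamming distances:
  Lib399 vs Lib174: 2
  Lib399 vs Lib94: 2
  Lib174 vs Lib94: 4
The largest is 4, between Lib174 and Lib94.

4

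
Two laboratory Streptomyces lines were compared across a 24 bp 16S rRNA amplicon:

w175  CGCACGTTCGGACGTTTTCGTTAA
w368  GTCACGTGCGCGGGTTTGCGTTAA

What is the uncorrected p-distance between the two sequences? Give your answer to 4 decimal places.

0.2917

The sequences differ at positions 1 (C/G), 2 (G/T), 8 (T/G), 11 (G/C), 12 (A/G), 13 (C/G), 18 (T/G).
There are 7 differences over 24 sites, so p = 7/24 = 0.2917.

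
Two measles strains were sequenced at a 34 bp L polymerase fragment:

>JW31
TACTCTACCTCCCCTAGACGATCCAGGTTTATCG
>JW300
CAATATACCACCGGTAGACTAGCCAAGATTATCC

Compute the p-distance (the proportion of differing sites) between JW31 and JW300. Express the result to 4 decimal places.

0.3235

The sequences differ at positions 1 (T/C), 3 (C/A), 5 (C/A), 10 (T/A), 13 (C/G), 14 (C/G), 20 (G/T), 22 (T/G), 26 (G/A), 28 (T/A), 34 (G/C).
There are 11 differences over 34 sites, so p = 11/34 = 0.3235.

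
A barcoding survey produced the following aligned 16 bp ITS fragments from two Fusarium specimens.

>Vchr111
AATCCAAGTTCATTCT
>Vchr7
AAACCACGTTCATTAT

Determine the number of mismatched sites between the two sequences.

3

The sequences differ at positions 3 (T/A), 7 (A/C), 15 (C/A).
That gives 3 mismatches out of 16 aligned sites, so the Hamming distance is 3.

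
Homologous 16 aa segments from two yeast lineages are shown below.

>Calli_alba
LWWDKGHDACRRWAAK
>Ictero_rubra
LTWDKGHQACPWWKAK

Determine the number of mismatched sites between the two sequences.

5

Differing sites — 2:W/T; 8:D/Q; 11:R/P; 12:R/W; 14:A/K.
That gives 5 mismatches out of 16 aligned sites, so the Hamming distance is 5.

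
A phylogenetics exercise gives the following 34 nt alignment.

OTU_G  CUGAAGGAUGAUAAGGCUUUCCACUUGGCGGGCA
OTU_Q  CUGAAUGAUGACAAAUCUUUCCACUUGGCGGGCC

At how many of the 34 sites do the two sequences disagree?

Differing sites — 6:G/U; 12:U/C; 15:G/A; 16:G/U; 34:A/C.
That gives 5 mismatches out of 34 aligned sites, so the Hamming distance is 5.

5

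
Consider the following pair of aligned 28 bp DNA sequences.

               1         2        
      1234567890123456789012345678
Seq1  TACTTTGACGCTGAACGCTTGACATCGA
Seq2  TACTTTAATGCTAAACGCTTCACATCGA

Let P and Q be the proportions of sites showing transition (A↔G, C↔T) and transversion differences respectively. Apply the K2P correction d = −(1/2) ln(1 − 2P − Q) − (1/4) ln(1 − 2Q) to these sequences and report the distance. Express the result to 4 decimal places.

The sequences differ at positions 7 (G/A, transition), 9 (C/T, transition), 13 (G/A, transition), 21 (G/C, transversion).
Of the 4 differences, 3 transitions and 1 transversion over 28 sites: P = 3/28 = 0.107143, Q = 1/28 = 0.035714.
d = −0.5·ln(0.750000) − 0.25·ln(0.928572) = −0.5·(-0.287682) − 0.25·(-0.074107) = 0.1624.

0.1624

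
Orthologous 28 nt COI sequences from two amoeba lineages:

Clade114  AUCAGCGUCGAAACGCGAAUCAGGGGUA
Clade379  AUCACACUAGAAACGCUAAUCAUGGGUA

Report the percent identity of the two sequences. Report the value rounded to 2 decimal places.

78.57%

Mismatches occur at site 5 (G↔C), site 6 (C↔A), site 7 (G↔C), site 9 (C↔A), site 17 (G↔U), site 23 (G↔U).
22 of the 28 sites match, so the percent identity is 22/28 × 100 = 78.57%.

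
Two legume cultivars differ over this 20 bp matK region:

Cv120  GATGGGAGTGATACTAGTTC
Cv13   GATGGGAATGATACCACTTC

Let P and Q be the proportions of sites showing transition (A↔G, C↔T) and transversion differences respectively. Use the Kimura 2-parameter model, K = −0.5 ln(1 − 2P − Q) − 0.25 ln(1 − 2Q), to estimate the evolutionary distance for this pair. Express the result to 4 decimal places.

The sequences differ at positions 8 (G/A, transition), 15 (T/C, transition), 17 (G/C, transversion).
Of the 3 differences, 2 transitions and 1 transversion over 20 sites: P = 2/20 = 0.100000, Q = 1/20 = 0.050000.
d = −0.5·ln(0.750000) − 0.25·ln(0.900000) = −0.5·(-0.287682) − 0.25·(-0.105361) = 0.1702.

0.1702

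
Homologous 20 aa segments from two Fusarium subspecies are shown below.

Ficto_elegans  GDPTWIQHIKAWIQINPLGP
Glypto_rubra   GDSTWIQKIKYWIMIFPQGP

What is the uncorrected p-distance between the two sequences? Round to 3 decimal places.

Differing sites — 3:P/S; 8:H/K; 11:A/Y; 14:Q/M; 16:N/F; 18:L/Q.
There are 6 differences over 20 sites, so p = 6/20 = 0.300.

0.300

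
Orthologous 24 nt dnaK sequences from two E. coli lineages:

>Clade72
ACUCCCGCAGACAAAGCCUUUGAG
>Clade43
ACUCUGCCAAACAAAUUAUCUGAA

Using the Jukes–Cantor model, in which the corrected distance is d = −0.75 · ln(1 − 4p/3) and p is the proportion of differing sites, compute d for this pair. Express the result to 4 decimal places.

Differing sites — 5:C/U; 6:C/G; 7:G/C; 10:G/A; 16:G/U; 17:C/U; 18:C/A; 20:U/C; 24:G/A.
p = 9/24 = 0.375000.
d = −0.75 · ln(1 − (4/3)·0.375000) = −0.75 · ln(0.500000) = −0.75 · (-0.693147) = 0.5199.

0.5199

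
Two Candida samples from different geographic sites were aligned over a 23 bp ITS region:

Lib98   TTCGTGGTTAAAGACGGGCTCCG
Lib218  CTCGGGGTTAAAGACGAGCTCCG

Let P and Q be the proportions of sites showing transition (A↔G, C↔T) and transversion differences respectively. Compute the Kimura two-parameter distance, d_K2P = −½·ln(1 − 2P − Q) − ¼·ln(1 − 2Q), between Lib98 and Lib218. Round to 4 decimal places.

0.1453

Mismatches occur at site 1 (T↔C, transition), site 5 (T↔G, transversion), site 17 (G↔A, transition).
Of the 3 differences, 2 transitions and 1 transversion over 23 sites: P = 2/23 = 0.086957, Q = 1/23 = 0.043478.
d = −0.5·ln(0.782608) − 0.25·ln(0.913044) = −0.5·(-0.245123) − 0.25·(-0.090971) = 0.1453.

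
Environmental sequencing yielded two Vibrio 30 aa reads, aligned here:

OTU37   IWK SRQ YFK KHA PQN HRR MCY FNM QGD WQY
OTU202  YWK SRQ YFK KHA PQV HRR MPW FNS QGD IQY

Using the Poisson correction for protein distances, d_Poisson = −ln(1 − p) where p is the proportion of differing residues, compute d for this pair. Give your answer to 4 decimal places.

0.2231

Mismatches occur at site 1 (I→Y), site 15 (N→V), site 20 (C→P), site 21 (Y→W), site 24 (M→S), site 28 (W→I).
p = 6/30 = 0.200000.
d = −ln(1 − 0.200000) = −ln(0.800000) = 0.2231.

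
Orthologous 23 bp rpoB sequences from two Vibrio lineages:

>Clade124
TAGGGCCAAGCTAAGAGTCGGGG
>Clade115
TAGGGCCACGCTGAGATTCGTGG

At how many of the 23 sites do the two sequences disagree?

Mismatches occur at site 9 (A/C), site 13 (A/G), site 17 (G/T), site 21 (G/T).
That gives 4 mismatches out of 23 aligned sites, so the Hamming distance is 4.

4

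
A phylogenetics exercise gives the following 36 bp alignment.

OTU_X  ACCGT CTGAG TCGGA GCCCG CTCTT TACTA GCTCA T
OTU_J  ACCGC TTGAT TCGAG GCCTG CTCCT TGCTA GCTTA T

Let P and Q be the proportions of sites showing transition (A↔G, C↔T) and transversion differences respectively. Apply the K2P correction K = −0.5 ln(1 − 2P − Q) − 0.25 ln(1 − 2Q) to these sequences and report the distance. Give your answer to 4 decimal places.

Differing sites — 5:T/C (Ti); 6:C/T (Ti); 10:G/T (Tv); 14:G/A (Ti); 15:A/G (Ti); 19:C/T (Ti); 24:T/C (Ti); 27:A/G (Ti); 34:C/T (Ti).
Of the 9 differences, 8 transitions and 1 transversion over 36 sites: P = 8/36 = 0.222222, Q = 1/36 = 0.027778.
d = −0.5·ln(0.527778) − 0.25·ln(0.944444) = −0.5·(-0.639080) − 0.25·(-0.057159) = 0.3338.

0.3338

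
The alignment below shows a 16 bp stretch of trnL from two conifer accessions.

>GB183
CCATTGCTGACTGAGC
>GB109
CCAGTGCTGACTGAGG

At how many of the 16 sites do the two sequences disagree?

Mismatches occur at site 4 (T/G), site 16 (C/G).
That gives 2 mismatches out of 16 aligned sites, so the Hamming distance is 2.

2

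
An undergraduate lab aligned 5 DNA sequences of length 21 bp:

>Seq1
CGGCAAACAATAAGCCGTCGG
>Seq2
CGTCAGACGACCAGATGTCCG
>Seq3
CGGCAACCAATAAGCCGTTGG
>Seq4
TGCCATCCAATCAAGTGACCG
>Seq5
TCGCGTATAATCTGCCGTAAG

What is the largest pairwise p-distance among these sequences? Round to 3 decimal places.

Pairwise Hamming distances:
  Seq1 vs Seq2: 8
  Seq1 vs Seq3: 2
  Seq1 vs Seq4: 10
  Seq1 vs Seq5: 9
  Seq2 vs Seq3: 10
  Seq2 vs Seq4: 9
  Seq2 vs Seq5: 13
  Seq3 vs Seq4: 10
  Seq3 vs Seq5: 10
  Seq4 vs Seq5: 12
The largest is 13 mismatches, between Seq2 and Seq5; p = 13/21 = 0.619.

0.619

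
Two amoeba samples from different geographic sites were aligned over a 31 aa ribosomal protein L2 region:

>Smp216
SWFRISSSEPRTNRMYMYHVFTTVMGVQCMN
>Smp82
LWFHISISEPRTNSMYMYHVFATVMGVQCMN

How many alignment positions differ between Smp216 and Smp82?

5

Mismatches occur at site 1 (S→L), site 4 (R→H), site 7 (S→I), site 14 (R→S), site 22 (T→A).
That gives 5 mismatches out of 31 aligned sites, so the Hamming distance is 5.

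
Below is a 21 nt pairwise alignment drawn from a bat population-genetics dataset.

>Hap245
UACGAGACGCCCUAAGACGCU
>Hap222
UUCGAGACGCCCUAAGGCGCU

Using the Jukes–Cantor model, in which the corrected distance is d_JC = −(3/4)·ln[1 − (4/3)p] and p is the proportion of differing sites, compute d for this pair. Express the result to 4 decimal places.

Differing sites — 2:A/U; 17:A/G.
p = 2/21 = 0.095238.
d = −0.75 · ln(1 − (4/3)·0.095238) = −0.75 · ln(0.873016) = −0.75 · (-0.135801) = 0.1019.

0.1019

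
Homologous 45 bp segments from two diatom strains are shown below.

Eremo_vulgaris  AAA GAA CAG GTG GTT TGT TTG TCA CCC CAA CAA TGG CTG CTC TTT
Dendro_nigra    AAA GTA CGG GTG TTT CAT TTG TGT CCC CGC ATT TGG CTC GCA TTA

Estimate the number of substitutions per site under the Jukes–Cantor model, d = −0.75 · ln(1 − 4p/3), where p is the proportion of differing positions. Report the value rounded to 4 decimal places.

Mismatches occur at site 5 (A→T), site 8 (A→G), site 13 (G→T), site 16 (T→C), site 17 (G→A), site 23 (C→G), site 24 (A→T), site 29 (A→G), site 30 (A→C), site 31 (C→A), site 32 (A→T), site 33 (A→T), site 39 (G→C), site 40 (C→G), site 41 (T→C), site 42 (C→A), site 45 (T→A).
p = 17/45 = 0.377778.
d = −0.75 · ln(1 − (4/3)·0.377778) = −0.75 · ln(0.496296) = −0.75 · (-0.700583) = 0.5254.

0.5254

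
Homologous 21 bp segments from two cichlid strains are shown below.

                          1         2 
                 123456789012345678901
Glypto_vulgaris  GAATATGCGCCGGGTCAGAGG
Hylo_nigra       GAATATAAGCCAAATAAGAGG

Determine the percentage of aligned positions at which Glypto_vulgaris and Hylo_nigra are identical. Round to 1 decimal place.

71.4%

Differing sites — 7:G/A; 8:C/A; 12:G/A; 13:G/A; 14:G/A; 16:C/A.
15 of the 21 sites match, so the percent identity is 15/21 × 100 = 71.4%.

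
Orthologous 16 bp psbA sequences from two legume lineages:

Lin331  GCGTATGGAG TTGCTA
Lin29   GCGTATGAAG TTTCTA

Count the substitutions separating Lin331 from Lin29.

2

Differing sites — 8:G/A; 13:G/T.
That gives 2 mismatches out of 16 aligned sites, so the Hamming distance is 2.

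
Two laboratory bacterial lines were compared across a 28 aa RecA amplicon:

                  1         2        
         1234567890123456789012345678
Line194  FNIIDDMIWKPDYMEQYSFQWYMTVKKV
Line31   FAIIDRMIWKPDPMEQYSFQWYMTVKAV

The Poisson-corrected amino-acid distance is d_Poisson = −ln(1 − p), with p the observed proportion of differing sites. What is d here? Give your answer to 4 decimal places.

Mismatches occur at site 2 (N/A), site 6 (D/R), site 13 (Y/P), site 27 (K/A).
p = 4/28 = 0.142857.
d = −ln(1 − 0.142857) = −ln(0.857143) = 0.1542.

0.1542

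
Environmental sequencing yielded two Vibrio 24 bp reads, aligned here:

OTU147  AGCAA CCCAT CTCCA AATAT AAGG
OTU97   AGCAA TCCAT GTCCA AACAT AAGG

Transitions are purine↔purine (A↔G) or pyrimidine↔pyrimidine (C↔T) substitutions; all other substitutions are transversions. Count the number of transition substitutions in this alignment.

Mismatches occur at site 6 (C/T, transition), site 11 (C/G, transversion), site 18 (T/C, transition).
Of the 3 differences, 2 transitions and 1 transversion, so the answer is 2.

2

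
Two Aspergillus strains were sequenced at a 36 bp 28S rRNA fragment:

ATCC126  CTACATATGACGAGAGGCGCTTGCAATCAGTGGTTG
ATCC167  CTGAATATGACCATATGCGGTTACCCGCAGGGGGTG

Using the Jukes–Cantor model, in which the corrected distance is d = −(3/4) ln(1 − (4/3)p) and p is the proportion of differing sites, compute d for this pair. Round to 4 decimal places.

0.4408

Mismatches occur at site 3 (A↔G), site 4 (C↔A), site 12 (G↔C), site 14 (G↔T), site 16 (G↔T), site 20 (C↔G), site 23 (G↔A), site 25 (A↔C), site 26 (A↔C), site 27 (T↔G), site 31 (T↔G), site 34 (T↔G).
p = 12/36 = 0.333333.
d = −0.75 · ln(1 − (4/3)·0.333333) = −0.75 · ln(0.555556) = −0.75 · (-0.587786) = 0.4408.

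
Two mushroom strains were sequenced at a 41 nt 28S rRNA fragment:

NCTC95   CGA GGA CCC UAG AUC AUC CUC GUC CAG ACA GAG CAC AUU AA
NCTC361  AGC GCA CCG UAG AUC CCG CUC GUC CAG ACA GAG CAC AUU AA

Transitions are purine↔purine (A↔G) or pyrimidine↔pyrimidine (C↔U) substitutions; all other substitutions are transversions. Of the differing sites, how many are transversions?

6

The sequences differ at positions 1 (C/A, transversion), 3 (A/C, transversion), 5 (G/C, transversion), 9 (C/G, transversion), 16 (A/C, transversion), 17 (U/C, transition), 18 (C/G, transversion).
Of the 7 differences, 1 transition and 6 transversions, so the answer is 6.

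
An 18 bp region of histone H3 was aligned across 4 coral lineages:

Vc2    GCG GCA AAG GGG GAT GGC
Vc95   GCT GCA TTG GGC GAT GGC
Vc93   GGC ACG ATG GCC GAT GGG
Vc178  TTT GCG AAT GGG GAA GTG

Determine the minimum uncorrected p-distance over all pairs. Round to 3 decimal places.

0.222

Pairwise Hamming distances:
  Vc2 vs Vc95: 4
  Vc2 vs Vc93: 8
  Vc2 vs Vc178: 8
  Vc95 vs Vc93: 7
  Vc95 vs Vc178: 10
  Vc93 vs Vc178: 10
The smallest is 4 mismatches, between Vc2 and Vc95; p = 4/18 = 0.222.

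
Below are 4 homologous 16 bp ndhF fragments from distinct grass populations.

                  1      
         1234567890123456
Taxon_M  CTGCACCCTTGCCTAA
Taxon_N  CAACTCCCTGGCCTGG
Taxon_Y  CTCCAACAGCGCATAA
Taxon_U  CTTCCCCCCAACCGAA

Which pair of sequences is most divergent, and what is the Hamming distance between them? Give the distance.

10

Pairwise Hamming distances:
  Taxon_M vs Taxon_N: 6
  Taxon_M vs Taxon_Y: 6
  Taxon_M vs Taxon_U: 6
  Taxon_N vs Taxon_Y: 10
  Taxon_N vs Taxon_U: 9
  Taxon_Y vs Taxon_U: 9
The largest is 10, between Taxon_N and Taxon_Y.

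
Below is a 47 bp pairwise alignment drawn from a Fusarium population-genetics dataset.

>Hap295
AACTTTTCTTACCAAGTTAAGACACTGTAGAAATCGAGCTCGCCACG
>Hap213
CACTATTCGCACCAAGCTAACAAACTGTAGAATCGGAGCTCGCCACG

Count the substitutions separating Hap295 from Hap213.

The sequences differ at positions 1 (A/C), 5 (T/A), 9 (T/G), 10 (T/C), 17 (T/C), 21 (G/C), 23 (C/A), 33 (A/T), 34 (T/C), 35 (C/G).
That gives 10 mismatches out of 47 aligned sites, so the Hamming distance is 10.

10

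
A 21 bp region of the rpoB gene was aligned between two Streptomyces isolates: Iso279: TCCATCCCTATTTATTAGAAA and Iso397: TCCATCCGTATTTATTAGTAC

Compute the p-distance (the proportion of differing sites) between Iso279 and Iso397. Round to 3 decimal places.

0.143

The sequences differ at positions 8 (C/G), 19 (A/T), 21 (A/C).
There are 3 differences over 21 sites, so p = 3/21 = 0.143.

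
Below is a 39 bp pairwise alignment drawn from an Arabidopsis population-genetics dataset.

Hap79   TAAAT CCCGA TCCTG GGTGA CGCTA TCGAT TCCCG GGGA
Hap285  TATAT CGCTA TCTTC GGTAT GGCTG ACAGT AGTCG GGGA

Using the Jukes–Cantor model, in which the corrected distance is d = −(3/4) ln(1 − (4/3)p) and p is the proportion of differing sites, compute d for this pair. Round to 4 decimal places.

0.5393

Differing sites — 3:A/T; 7:C/G; 9:G/T; 13:C/T; 15:G/C; 19:G/A; 20:A/T; 21:C/G; 25:A/G; 26:T/A; 28:G/A; 29:A/G; 31:T/A; 32:C/G; 33:C/T.
p = 15/39 = 0.384615.
d = −0.75 · ln(1 − (4/3)·0.384615) = −0.75 · ln(0.487180) = −0.75 · (-0.719122) = 0.5393.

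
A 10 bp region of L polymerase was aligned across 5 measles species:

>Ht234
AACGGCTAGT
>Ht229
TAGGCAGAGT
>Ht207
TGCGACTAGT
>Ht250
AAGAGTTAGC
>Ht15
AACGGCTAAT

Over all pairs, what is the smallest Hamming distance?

1

Pairwise Hamming distances:
  Ht234 vs Ht229: 5
  Ht234 vs Ht207: 3
  Ht234 vs Ht250: 4
  Ht234 vs Ht15: 1
  Ht229 vs Ht207: 5
  Ht229 vs Ht250: 6
  Ht229 vs Ht15: 6
  Ht207 vs Ht250: 7
  Ht207 vs Ht15: 4
  Ht250 vs Ht15: 5
The smallest is 1, between Ht234 and Ht15.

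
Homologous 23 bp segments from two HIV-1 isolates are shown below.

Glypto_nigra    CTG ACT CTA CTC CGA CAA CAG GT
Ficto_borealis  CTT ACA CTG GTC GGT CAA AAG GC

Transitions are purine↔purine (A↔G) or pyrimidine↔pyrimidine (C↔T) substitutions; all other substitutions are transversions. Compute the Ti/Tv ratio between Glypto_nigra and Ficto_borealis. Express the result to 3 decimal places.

0.333

The sequences differ at positions 3 (G/T, transversion), 6 (T/A, transversion), 9 (A/G, transition), 10 (C/G, transversion), 13 (C/G, transversion), 15 (A/T, transversion), 19 (C/A, transversion), 23 (T/C, transition).
Of the 8 differences, 2 transitions and 6 transversions, so Ti/Tv = 2/6 = 0.333.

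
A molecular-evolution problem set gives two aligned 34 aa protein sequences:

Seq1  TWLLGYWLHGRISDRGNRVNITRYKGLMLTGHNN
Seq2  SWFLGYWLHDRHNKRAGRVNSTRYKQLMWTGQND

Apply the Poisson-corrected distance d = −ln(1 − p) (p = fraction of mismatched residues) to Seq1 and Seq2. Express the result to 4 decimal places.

0.4818

The sequences differ at positions 1 (T/S), 3 (L/F), 10 (G/D), 12 (I/H), 13 (S/N), 14 (D/K), 16 (G/A), 17 (N/G), 21 (I/S), 26 (G/Q), 29 (L/W), 32 (H/Q), 34 (N/D).
p = 13/34 = 0.382353.
d = −ln(1 − 0.382353) = −ln(0.617647) = 0.4818.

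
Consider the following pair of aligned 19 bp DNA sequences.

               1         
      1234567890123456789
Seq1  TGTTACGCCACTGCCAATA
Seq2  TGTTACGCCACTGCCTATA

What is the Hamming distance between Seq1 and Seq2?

Differing sites — 16:A/T.
That gives 1 mismatch out of 19 aligned sites, so the Hamming distance is 1.

1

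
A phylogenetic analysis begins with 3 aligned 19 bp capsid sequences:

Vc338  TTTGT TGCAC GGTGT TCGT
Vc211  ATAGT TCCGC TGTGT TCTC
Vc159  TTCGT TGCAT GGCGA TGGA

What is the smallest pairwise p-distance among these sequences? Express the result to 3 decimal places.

0.316

Pairwise Hamming distances:
  Vc338 vs Vc211: 7
  Vc338 vs Vc159: 6
  Vc211 vs Vc159: 11
The smallest is 6 mismatches, between Vc338 and Vc159; p = 6/19 = 0.316.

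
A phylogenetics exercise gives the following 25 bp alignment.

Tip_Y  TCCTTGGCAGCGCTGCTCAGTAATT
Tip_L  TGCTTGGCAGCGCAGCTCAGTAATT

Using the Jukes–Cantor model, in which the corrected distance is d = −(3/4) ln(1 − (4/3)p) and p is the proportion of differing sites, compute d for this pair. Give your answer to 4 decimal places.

Differing sites — 2:C/G; 14:T/A.
p = 2/25 = 0.080000.
d = −0.75 · ln(1 − (4/3)·0.080000) = −0.75 · ln(0.893333) = −0.75 · (-0.112796) = 0.0846.

0.0846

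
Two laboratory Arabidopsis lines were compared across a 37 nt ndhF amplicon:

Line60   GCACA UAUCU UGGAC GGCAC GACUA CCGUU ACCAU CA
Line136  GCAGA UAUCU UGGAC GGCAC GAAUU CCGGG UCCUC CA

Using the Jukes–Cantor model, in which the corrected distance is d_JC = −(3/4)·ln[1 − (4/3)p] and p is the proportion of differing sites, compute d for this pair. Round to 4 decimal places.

0.2551

Differing sites — 4:C/G; 23:C/A; 25:A/U; 29:U/G; 30:U/G; 31:A/U; 34:A/U; 35:U/C.
p = 8/37 = 0.216216.
d = −0.75 · ln(1 − (4/3)·0.216216) = −0.75 · ln(0.711712) = −0.75 · (-0.340082) = 0.2551.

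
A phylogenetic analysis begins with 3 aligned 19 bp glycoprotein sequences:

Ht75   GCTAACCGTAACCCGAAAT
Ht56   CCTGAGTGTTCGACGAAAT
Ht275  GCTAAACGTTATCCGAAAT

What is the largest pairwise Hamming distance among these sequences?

8

Pairwise Hamming distances:
  Ht75 vs Ht56: 8
  Ht75 vs Ht275: 3
  Ht56 vs Ht275: 7
The largest is 8, between Ht75 and Ht56.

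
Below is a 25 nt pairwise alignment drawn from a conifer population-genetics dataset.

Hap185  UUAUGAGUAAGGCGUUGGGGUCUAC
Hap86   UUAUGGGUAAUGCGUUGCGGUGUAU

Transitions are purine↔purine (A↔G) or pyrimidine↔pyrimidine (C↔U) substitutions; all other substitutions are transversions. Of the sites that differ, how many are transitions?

Mismatches occur at site 6 (A/G, transition), site 11 (G/U, transversion), site 18 (G/C, transversion), site 22 (C/G, transversion), site 25 (C/U, transition).
Of the 5 differences, 2 transitions and 3 transversions, so the answer is 2.

2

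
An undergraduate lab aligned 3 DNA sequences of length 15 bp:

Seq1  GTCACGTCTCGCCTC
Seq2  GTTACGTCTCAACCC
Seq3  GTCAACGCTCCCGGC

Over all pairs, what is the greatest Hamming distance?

Pairwise Hamming distances:
  Seq1 vs Seq2: 4
  Seq1 vs Seq3: 6
  Seq2 vs Seq3: 8
The largest is 8, between Seq2 and Seq3.

8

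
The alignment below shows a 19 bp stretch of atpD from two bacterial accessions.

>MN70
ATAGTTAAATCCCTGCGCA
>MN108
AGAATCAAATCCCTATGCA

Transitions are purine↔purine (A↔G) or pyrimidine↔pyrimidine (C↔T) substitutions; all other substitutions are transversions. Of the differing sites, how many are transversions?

Mismatches occur at site 2 (T/G, transversion), site 4 (G/A, transition), site 6 (T/C, transition), site 15 (G/A, transition), site 16 (C/T, transition).
Of the 5 differences, 4 transitions and 1 transversion, so the answer is 1.

1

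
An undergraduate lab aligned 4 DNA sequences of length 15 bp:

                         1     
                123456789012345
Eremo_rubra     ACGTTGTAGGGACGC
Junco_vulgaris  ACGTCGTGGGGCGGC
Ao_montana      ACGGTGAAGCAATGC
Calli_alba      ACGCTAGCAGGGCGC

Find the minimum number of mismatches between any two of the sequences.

Pairwise Hamming distances:
  Eremo_rubra vs Junco_vulgaris: 4
  Eremo_rubra vs Ao_montana: 5
  Eremo_rubra vs Calli_alba: 6
  Junco_vulgaris vs Ao_montana: 8
  Junco_vulgaris vs Calli_alba: 8
  Ao_montana vs Calli_alba: 9
The smallest is 4, between Eremo_rubra and Junco_vulgaris.

4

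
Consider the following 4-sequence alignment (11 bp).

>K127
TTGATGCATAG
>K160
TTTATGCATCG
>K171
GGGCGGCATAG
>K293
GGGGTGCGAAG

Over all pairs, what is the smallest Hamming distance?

2

Pairwise Hamming distances:
  K127 vs K160: 2
  K127 vs K171: 4
  K127 vs K293: 5
  K160 vs K171: 6
  K160 vs K293: 7
  K171 vs K293: 4
The smallest is 2, between K127 and K160.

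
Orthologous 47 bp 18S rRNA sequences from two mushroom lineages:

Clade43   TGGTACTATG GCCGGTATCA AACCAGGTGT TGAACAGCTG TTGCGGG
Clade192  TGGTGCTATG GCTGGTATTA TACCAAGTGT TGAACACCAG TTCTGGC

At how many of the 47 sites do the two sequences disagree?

10

The sequences differ at positions 5 (A/G), 13 (C/T), 19 (C/T), 21 (A/T), 26 (G/A), 37 (G/C), 39 (T/A), 43 (G/C), 44 (C/T), 47 (G/C).
That gives 10 mismatches out of 47 aligned sites, so the Hamming distance is 10.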